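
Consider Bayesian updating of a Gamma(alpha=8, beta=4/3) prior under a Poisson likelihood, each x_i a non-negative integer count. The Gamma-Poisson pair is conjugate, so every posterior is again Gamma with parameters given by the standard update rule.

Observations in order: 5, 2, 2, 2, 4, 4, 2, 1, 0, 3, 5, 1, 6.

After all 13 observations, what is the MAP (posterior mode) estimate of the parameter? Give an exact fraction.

132/43

obs 1: x=5 → posterior Gamma(13, 7/3)
obs 2: x=2 → posterior Gamma(15, 10/3)
obs 3: x=2 → posterior Gamma(17, 13/3)
obs 4: x=2 → posterior Gamma(19, 16/3)
obs 5: x=4 → posterior Gamma(23, 19/3)
obs 6: x=4 → posterior Gamma(27, 22/3)
obs 7: x=2 → posterior Gamma(29, 25/3)
obs 8: x=1 → posterior Gamma(30, 28/3)
obs 9: x=0 → posterior Gamma(30, 31/3)
obs 10: x=3 → posterior Gamma(33, 34/3)
obs 11: x=5 → posterior Gamma(38, 37/3)
obs 12: x=1 → posterior Gamma(39, 40/3)
obs 13: x=6 → posterior Gamma(45, 43/3)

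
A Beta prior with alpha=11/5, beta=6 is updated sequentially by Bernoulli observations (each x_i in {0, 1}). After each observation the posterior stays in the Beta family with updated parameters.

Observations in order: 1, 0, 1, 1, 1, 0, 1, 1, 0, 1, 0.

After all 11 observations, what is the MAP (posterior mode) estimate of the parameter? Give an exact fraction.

obs 1: x=1 → posterior Beta(16/5, 6)
obs 2: x=0 → posterior Beta(16/5, 7)
obs 3: x=1 → posterior Beta(21/5, 7)
obs 4: x=1 → posterior Beta(26/5, 7)
obs 5: x=1 → posterior Beta(31/5, 7)
obs 6: x=0 → posterior Beta(31/5, 8)
obs 7: x=1 → posterior Beta(36/5, 8)
obs 8: x=1 → posterior Beta(41/5, 8)
obs 9: x=0 → posterior Beta(41/5, 9)
obs 10: x=1 → posterior Beta(46/5, 9)
obs 11: x=0 → posterior Beta(46/5, 10)

41/86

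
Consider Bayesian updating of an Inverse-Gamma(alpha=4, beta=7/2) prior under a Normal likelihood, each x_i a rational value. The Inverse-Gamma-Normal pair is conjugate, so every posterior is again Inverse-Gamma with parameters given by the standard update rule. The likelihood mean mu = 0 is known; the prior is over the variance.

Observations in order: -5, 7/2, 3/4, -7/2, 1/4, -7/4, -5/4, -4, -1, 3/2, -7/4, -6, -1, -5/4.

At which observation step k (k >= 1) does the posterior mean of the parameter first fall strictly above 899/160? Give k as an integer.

k = 4

obs 1: x=-5 → posterior Inverse-Gamma(9/2, 16)
obs 2: x=7/2 → posterior Inverse-Gamma(5, 177/8)
obs 3: x=3/4 → posterior Inverse-Gamma(11/2, 717/32)
obs 4: x=-7/2 → posterior Inverse-Gamma(6, 913/32)
obs 5: x=1/4 → posterior Inverse-Gamma(13/2, 457/16)
obs 6: x=-7/4 → posterior Inverse-Gamma(7, 963/32)
obs 7: x=-5/4 → posterior Inverse-Gamma(15/2, 247/8)
obs 8: x=-4 → posterior Inverse-Gamma(8, 311/8)
obs 9: x=-1 → posterior Inverse-Gamma(17/2, 315/8)
obs 10: x=3/2 → posterior Inverse-Gamma(9, 81/2)
obs 11: x=-7/4 → posterior Inverse-Gamma(19/2, 1345/32)
obs 12: x=-6 → posterior Inverse-Gamma(10, 1921/32)
obs 13: x=-1 → posterior Inverse-Gamma(21/2, 1937/32)
obs 14: x=-5/4 → posterior Inverse-Gamma(11, 981/16)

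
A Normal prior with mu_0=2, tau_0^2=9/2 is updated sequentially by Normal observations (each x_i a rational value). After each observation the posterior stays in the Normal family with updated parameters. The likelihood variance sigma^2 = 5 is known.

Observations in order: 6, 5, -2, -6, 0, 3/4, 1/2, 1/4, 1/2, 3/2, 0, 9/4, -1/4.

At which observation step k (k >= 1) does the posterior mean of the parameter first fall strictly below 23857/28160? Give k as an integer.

k = 6

obs 1: x=6 → posterior Normal(74/19, 45/19)
obs 2: x=5 → posterior Normal(17/4, 45/28)
obs 3: x=-2 → posterior Normal(101/37, 45/37)
obs 4: x=-6 → posterior Normal(47/46, 45/46)
obs 5: x=0 → posterior Normal(47/55, 9/11)
obs 6: x=3/4 → posterior Normal(215/256, 45/64)
obs 7: x=1/2 → posterior Normal(233/292, 45/73)
obs 8: x=1/4 → posterior Normal(121/164, 45/82)
obs 9: x=1/2 → posterior Normal(5/7, 45/91)
obs 10: x=3/2 → posterior Normal(157/200, 9/20)
obs 11: x=0 → posterior Normal(157/218, 45/109)
obs 12: x=9/4 → posterior Normal(395/472, 45/118)
obs 13: x=-1/4 → posterior Normal(193/254, 45/127)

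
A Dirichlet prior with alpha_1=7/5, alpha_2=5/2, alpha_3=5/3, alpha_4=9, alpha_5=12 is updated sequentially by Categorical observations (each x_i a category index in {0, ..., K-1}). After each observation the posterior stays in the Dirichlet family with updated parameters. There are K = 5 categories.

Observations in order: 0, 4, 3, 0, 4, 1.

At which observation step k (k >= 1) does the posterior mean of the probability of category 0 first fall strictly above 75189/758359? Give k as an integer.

obs 1: x=0 → posterior Dirichlet(12/5, 5/2, 5/3, 9, 12)
obs 2: x=4 → posterior Dirichlet(12/5, 5/2, 5/3, 9, 13)
obs 3: x=3 → posterior Dirichlet(12/5, 5/2, 5/3, 10, 13)
obs 4: x=0 → posterior Dirichlet(17/5, 5/2, 5/3, 10, 13)
obs 5: x=4 → posterior Dirichlet(17/5, 5/2, 5/3, 10, 14)
obs 6: x=1 → posterior Dirichlet(17/5, 7/2, 5/3, 10, 14)

k = 4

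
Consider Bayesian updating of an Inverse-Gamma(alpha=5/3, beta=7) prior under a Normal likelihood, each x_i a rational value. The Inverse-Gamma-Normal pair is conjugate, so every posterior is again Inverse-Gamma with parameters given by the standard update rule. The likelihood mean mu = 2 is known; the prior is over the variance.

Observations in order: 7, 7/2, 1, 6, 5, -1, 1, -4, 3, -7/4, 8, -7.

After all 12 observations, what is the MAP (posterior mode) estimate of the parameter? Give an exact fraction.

obs 1: x=7 → posterior Inverse-Gamma(13/6, 39/2)
obs 2: x=7/2 → posterior Inverse-Gamma(8/3, 165/8)
obs 3: x=1 → posterior Inverse-Gamma(19/6, 169/8)
obs 4: x=6 → posterior Inverse-Gamma(11/3, 233/8)
obs 5: x=5 → posterior Inverse-Gamma(25/6, 269/8)
obs 6: x=-1 → posterior Inverse-Gamma(14/3, 305/8)
obs 7: x=1 → posterior Inverse-Gamma(31/6, 309/8)
obs 8: x=-4 → posterior Inverse-Gamma(17/3, 453/8)
obs 9: x=3 → posterior Inverse-Gamma(37/6, 457/8)
obs 10: x=-7/4 → posterior Inverse-Gamma(20/3, 2053/32)
obs 11: x=8 → posterior Inverse-Gamma(43/6, 2629/32)
obs 12: x=-7 → posterior Inverse-Gamma(23/3, 3925/32)

11775/832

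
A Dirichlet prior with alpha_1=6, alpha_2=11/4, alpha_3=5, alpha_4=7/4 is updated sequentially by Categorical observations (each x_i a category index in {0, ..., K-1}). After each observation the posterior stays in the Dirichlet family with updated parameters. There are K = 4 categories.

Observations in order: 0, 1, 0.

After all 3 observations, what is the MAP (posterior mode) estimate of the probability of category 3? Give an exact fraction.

3/58

obs 1: x=0 → posterior Dirichlet(7, 11/4, 5, 7/4)
obs 2: x=1 → posterior Dirichlet(7, 15/4, 5, 7/4)
obs 3: x=0 → posterior Dirichlet(8, 15/4, 5, 7/4)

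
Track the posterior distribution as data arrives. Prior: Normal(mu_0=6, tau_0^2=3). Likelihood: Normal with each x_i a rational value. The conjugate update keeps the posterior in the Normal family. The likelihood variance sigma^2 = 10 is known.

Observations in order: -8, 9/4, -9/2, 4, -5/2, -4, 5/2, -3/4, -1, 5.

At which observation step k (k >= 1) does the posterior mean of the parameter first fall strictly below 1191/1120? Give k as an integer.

obs 1: x=-8 → posterior Normal(36/13, 30/13)
obs 2: x=9/4 → posterior Normal(171/64, 15/8)
obs 3: x=-9/2 → posterior Normal(117/76, 30/19)
obs 4: x=4 → posterior Normal(15/8, 15/11)
obs 5: x=-5/2 → posterior Normal(27/20, 6/5)
obs 6: x=-4 → posterior Normal(87/112, 15/14)
obs 7: x=5/2 → posterior Normal(117/124, 30/31)
obs 8: x=-3/4 → posterior Normal(27/34, 15/17)
obs 9: x=-1 → posterior Normal(24/37, 30/37)
obs 10: x=5 → posterior Normal(39/40, 3/4)

k = 6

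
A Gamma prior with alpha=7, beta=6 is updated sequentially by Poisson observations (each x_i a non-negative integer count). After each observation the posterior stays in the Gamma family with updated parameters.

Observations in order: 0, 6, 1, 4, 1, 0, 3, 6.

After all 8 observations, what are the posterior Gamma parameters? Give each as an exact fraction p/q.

alpha=28, beta=14

obs 1: x=0 → posterior Gamma(7, 7)
obs 2: x=6 → posterior Gamma(13, 8)
obs 3: x=1 → posterior Gamma(14, 9)
obs 4: x=4 → posterior Gamma(18, 10)
obs 5: x=1 → posterior Gamma(19, 11)
obs 6: x=0 → posterior Gamma(19, 12)
obs 7: x=3 → posterior Gamma(22, 13)
obs 8: x=6 → posterior Gamma(28, 14)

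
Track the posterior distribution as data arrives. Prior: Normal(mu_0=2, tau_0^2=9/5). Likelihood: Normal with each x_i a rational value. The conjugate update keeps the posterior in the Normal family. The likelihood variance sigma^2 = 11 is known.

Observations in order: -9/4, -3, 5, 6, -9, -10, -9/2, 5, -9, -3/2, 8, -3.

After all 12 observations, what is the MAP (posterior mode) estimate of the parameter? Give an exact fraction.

-217/652

obs 1: x=-9/4 → posterior Normal(359/256, 99/64)
obs 2: x=-3 → posterior Normal(251/292, 99/73)
obs 3: x=5 → posterior Normal(431/328, 99/82)
obs 4: x=6 → posterior Normal(647/364, 99/91)
obs 5: x=-9 → posterior Normal(323/400, 99/100)
obs 6: x=-10 → posterior Normal(-37/436, 99/109)
obs 7: x=-9/2 → posterior Normal(-199/472, 99/118)
obs 8: x=5 → posterior Normal(-19/508, 99/127)
obs 9: x=-9 → posterior Normal(-343/544, 99/136)
obs 10: x=-3/2 → posterior Normal(-397/580, 99/145)
obs 11: x=8 → posterior Normal(-109/616, 9/14)
obs 12: x=-3 → posterior Normal(-217/652, 99/163)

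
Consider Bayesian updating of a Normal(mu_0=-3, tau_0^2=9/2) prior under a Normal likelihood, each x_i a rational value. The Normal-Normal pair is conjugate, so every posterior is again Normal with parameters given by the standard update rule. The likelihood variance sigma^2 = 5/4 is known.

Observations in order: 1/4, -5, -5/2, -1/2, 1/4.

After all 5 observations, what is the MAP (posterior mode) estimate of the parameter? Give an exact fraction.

obs 1: x=1/4 → posterior Normal(-21/46, 45/46)
obs 2: x=-5 → posterior Normal(-201/82, 45/82)
obs 3: x=-5/2 → posterior Normal(-291/118, 45/118)
obs 4: x=-1/2 → posterior Normal(-309/154, 45/154)
obs 5: x=1/4 → posterior Normal(-30/19, 9/38)

-30/19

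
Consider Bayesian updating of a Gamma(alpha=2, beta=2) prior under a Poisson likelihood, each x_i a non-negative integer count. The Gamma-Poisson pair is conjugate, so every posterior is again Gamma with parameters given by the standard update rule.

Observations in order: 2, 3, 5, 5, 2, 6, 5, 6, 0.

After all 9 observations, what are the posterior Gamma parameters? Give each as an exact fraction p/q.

obs 1: x=2 → posterior Gamma(4, 3)
obs 2: x=3 → posterior Gamma(7, 4)
obs 3: x=5 → posterior Gamma(12, 5)
obs 4: x=5 → posterior Gamma(17, 6)
obs 5: x=2 → posterior Gamma(19, 7)
obs 6: x=6 → posterior Gamma(25, 8)
obs 7: x=5 → posterior Gamma(30, 9)
obs 8: x=6 → posterior Gamma(36, 10)
obs 9: x=0 → posterior Gamma(36, 11)

alpha=36, beta=11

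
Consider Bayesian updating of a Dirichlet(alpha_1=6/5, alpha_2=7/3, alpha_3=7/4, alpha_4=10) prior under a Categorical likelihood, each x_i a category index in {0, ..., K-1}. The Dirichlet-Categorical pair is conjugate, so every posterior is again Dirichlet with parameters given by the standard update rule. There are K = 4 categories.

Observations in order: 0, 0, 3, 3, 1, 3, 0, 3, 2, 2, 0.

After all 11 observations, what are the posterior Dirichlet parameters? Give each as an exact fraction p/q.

alpha_1=26/5, alpha_2=10/3, alpha_3=15/4, alpha_4=14

obs 1: x=0 → posterior Dirichlet(11/5, 7/3, 7/4, 10)
obs 2: x=0 → posterior Dirichlet(16/5, 7/3, 7/4, 10)
obs 3: x=3 → posterior Dirichlet(16/5, 7/3, 7/4, 11)
obs 4: x=3 → posterior Dirichlet(16/5, 7/3, 7/4, 12)
obs 5: x=1 → posterior Dirichlet(16/5, 10/3, 7/4, 12)
obs 6: x=3 → posterior Dirichlet(16/5, 10/3, 7/4, 13)
obs 7: x=0 → posterior Dirichlet(21/5, 10/3, 7/4, 13)
obs 8: x=3 → posterior Dirichlet(21/5, 10/3, 7/4, 14)
obs 9: x=2 → posterior Dirichlet(21/5, 10/3, 11/4, 14)
obs 10: x=2 → posterior Dirichlet(21/5, 10/3, 15/4, 14)
obs 11: x=0 → posterior Dirichlet(26/5, 10/3, 15/4, 14)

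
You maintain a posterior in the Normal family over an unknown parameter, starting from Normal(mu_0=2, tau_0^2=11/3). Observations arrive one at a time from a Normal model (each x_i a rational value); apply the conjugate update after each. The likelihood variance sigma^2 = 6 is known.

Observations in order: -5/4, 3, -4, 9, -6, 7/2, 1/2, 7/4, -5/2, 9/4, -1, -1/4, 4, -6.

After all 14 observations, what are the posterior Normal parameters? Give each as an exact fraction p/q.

obs 1: x=-5/4 → posterior Normal(89/116, 66/29)
obs 2: x=3 → posterior Normal(221/160, 33/20)
obs 3: x=-4 → posterior Normal(15/68, 22/17)
obs 4: x=9 → posterior Normal(441/248, 33/31)
obs 5: x=-6 → posterior Normal(177/292, 66/73)
obs 6: x=7/2 → posterior Normal(331/336, 11/14)
obs 7: x=1/2 → posterior Normal(353/380, 66/95)
obs 8: x=7/4 → posterior Normal(215/212, 33/53)
obs 9: x=-5/2 → posterior Normal(80/117, 22/39)
obs 10: x=9/4 → posterior Normal(419/512, 33/64)
obs 11: x=-1 → posterior Normal(375/556, 66/139)
obs 12: x=-1/4 → posterior Normal(91/150, 11/25)
obs 13: x=4 → posterior Normal(135/161, 66/161)
obs 14: x=-6 → posterior Normal(69/172, 33/86)

mu_0=69/172, tau_0^2=33/86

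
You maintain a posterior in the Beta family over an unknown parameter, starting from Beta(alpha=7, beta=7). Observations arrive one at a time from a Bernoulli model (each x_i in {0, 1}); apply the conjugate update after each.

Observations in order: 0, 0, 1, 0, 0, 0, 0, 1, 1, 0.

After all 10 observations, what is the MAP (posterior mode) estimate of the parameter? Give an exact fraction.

obs 1: x=0 → posterior Beta(7, 8)
obs 2: x=0 → posterior Beta(7, 9)
obs 3: x=1 → posterior Beta(8, 9)
obs 4: x=0 → posterior Beta(8, 10)
obs 5: x=0 → posterior Beta(8, 11)
obs 6: x=0 → posterior Beta(8, 12)
obs 7: x=0 → posterior Beta(8, 13)
obs 8: x=1 → posterior Beta(9, 13)
obs 9: x=1 → posterior Beta(10, 13)
obs 10: x=0 → posterior Beta(10, 14)

9/22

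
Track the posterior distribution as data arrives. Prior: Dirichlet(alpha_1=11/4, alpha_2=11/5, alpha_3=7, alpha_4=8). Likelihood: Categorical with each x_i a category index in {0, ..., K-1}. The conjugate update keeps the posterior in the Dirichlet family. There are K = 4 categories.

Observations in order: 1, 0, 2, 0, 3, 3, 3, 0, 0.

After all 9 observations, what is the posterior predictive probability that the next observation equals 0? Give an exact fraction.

45/193

obs 1: x=1 → posterior Dirichlet(11/4, 16/5, 7, 8)
obs 2: x=0 → posterior Dirichlet(15/4, 16/5, 7, 8)
obs 3: x=2 → posterior Dirichlet(15/4, 16/5, 8, 8)
obs 4: x=0 → posterior Dirichlet(19/4, 16/5, 8, 8)
obs 5: x=3 → posterior Dirichlet(19/4, 16/5, 8, 9)
obs 6: x=3 → posterior Dirichlet(19/4, 16/5, 8, 10)
obs 7: x=3 → posterior Dirichlet(19/4, 16/5, 8, 11)
obs 8: x=0 → posterior Dirichlet(23/4, 16/5, 8, 11)
obs 9: x=0 → posterior Dirichlet(27/4, 16/5, 8, 11)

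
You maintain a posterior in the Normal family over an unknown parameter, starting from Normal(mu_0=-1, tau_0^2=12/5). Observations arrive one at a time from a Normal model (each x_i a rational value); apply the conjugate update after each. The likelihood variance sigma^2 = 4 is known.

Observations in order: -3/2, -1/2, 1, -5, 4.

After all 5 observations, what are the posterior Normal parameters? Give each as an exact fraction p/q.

mu_0=-11/20, tau_0^2=3/5

obs 1: x=-3/2 → posterior Normal(-19/16, 3/2)
obs 2: x=-1/2 → posterior Normal(-1, 12/11)
obs 3: x=1 → posterior Normal(-4/7, 6/7)
obs 4: x=-5 → posterior Normal(-23/17, 12/17)
obs 5: x=4 → posterior Normal(-11/20, 3/5)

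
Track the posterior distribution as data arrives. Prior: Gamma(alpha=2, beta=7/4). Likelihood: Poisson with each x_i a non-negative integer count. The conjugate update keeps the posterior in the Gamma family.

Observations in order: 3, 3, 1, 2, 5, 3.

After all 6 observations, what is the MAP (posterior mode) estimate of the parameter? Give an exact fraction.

obs 1: x=3 → posterior Gamma(5, 11/4)
obs 2: x=3 → posterior Gamma(8, 15/4)
obs 3: x=1 → posterior Gamma(9, 19/4)
obs 4: x=2 → posterior Gamma(11, 23/4)
obs 5: x=5 → posterior Gamma(16, 27/4)
obs 6: x=3 → posterior Gamma(19, 31/4)

72/31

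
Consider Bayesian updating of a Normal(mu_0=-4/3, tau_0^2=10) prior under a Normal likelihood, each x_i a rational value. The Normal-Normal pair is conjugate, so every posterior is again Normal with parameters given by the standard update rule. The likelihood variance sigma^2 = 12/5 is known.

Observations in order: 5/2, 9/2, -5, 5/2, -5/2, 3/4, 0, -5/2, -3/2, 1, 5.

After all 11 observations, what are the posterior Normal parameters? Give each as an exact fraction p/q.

mu_0=443/1124, tau_0^2=60/281

obs 1: x=5/2 → posterior Normal(109/62, 60/31)
obs 2: x=9/2 → posterior Normal(167/56, 15/14)
obs 3: x=-5 → posterior Normal(14/27, 20/27)
obs 4: x=5/2 → posterior Normal(209/212, 30/53)
obs 5: x=-5/2 → posterior Normal(42/131, 60/131)
obs 6: x=3/4 → posterior Normal(81/208, 5/13)
obs 7: x=0 → posterior Normal(243/724, 60/181)
obs 8: x=-5/2 → posterior Normal(-7/824, 30/103)
obs 9: x=-3/2 → posterior Normal(-157/924, 20/77)
obs 10: x=1 → posterior Normal(-57/1024, 15/64)
obs 11: x=5 → posterior Normal(443/1124, 60/281)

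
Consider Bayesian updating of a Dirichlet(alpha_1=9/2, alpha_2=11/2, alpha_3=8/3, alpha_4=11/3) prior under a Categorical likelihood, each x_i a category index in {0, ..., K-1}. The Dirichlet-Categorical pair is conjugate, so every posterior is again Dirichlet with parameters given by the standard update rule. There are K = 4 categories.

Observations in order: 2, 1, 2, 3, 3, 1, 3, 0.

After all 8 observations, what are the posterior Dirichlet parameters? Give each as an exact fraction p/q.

obs 1: x=2 → posterior Dirichlet(9/2, 11/2, 11/3, 11/3)
obs 2: x=1 → posterior Dirichlet(9/2, 13/2, 11/3, 11/3)
obs 3: x=2 → posterior Dirichlet(9/2, 13/2, 14/3, 11/3)
obs 4: x=3 → posterior Dirichlet(9/2, 13/2, 14/3, 14/3)
obs 5: x=3 → posterior Dirichlet(9/2, 13/2, 14/3, 17/3)
obs 6: x=1 → posterior Dirichlet(9/2, 15/2, 14/3, 17/3)
obs 7: x=3 → posterior Dirichlet(9/2, 15/2, 14/3, 20/3)
obs 8: x=0 → posterior Dirichlet(11/2, 15/2, 14/3, 20/3)

alpha_1=11/2, alpha_2=15/2, alpha_3=14/3, alpha_4=20/3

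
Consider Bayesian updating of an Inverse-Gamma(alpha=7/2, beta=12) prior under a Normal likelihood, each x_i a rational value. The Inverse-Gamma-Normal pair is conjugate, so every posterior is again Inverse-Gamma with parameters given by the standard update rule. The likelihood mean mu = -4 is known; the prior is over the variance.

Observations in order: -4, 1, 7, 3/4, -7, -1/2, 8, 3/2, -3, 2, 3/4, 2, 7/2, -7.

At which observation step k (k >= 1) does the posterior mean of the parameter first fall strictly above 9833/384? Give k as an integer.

obs 1: x=-4 → posterior Inverse-Gamma(4, 12)
obs 2: x=1 → posterior Inverse-Gamma(9/2, 49/2)
obs 3: x=7 → posterior Inverse-Gamma(5, 85)
obs 4: x=3/4 → posterior Inverse-Gamma(11/2, 3081/32)
obs 5: x=-7 → posterior Inverse-Gamma(6, 3225/32)
obs 6: x=-1/2 → posterior Inverse-Gamma(13/2, 3421/32)
obs 7: x=8 → posterior Inverse-Gamma(7, 5725/32)
obs 8: x=3/2 → posterior Inverse-Gamma(15/2, 6209/32)
obs 9: x=-3 → posterior Inverse-Gamma(8, 6225/32)
obs 10: x=2 → posterior Inverse-Gamma(17/2, 6801/32)
obs 11: x=3/4 → posterior Inverse-Gamma(9, 3581/16)
obs 12: x=2 → posterior Inverse-Gamma(19/2, 3869/16)
obs 13: x=7/2 → posterior Inverse-Gamma(10, 4319/16)
obs 14: x=-7 → posterior Inverse-Gamma(21/2, 4391/16)

k = 7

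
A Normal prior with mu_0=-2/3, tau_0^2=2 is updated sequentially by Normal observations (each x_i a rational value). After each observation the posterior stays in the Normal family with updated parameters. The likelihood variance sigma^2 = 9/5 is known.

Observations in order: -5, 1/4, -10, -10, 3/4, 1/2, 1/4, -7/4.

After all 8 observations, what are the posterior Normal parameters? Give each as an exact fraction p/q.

mu_0=-256/89, tau_0^2=18/89

obs 1: x=-5 → posterior Normal(-56/19, 18/19)
obs 2: x=1/4 → posterior Normal(-107/58, 18/29)
obs 3: x=-10 → posterior Normal(-307/78, 6/13)
obs 4: x=-10 → posterior Normal(-507/98, 18/49)
obs 5: x=3/4 → posterior Normal(-246/59, 18/59)
obs 6: x=1/2 → posterior Normal(-241/69, 6/23)
obs 7: x=1/4 → posterior Normal(-477/158, 18/79)
obs 8: x=-7/4 → posterior Normal(-256/89, 18/89)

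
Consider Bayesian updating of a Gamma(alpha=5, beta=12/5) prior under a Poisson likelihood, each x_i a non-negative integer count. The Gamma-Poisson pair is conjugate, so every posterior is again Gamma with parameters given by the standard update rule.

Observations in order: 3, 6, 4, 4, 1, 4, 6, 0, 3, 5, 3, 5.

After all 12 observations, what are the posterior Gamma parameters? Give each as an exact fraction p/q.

alpha=49, beta=72/5

obs 1: x=3 → posterior Gamma(8, 17/5)
obs 2: x=6 → posterior Gamma(14, 22/5)
obs 3: x=4 → posterior Gamma(18, 27/5)
obs 4: x=4 → posterior Gamma(22, 32/5)
obs 5: x=1 → posterior Gamma(23, 37/5)
obs 6: x=4 → posterior Gamma(27, 42/5)
obs 7: x=6 → posterior Gamma(33, 47/5)
obs 8: x=0 → posterior Gamma(33, 52/5)
obs 9: x=3 → posterior Gamma(36, 57/5)
obs 10: x=5 → posterior Gamma(41, 62/5)
obs 11: x=3 → posterior Gamma(44, 67/5)
obs 12: x=5 → posterior Gamma(49, 72/5)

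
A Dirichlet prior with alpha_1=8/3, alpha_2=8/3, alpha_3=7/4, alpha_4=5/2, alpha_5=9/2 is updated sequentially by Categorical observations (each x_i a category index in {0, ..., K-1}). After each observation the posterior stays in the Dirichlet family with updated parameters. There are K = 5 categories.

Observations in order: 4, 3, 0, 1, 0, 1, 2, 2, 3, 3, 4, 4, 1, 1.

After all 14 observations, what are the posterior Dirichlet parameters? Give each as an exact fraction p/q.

obs 1: x=4 → posterior Dirichlet(8/3, 8/3, 7/4, 5/2, 11/2)
obs 2: x=3 → posterior Dirichlet(8/3, 8/3, 7/4, 7/2, 11/2)
obs 3: x=0 → posterior Dirichlet(11/3, 8/3, 7/4, 7/2, 11/2)
obs 4: x=1 → posterior Dirichlet(11/3, 11/3, 7/4, 7/2, 11/2)
obs 5: x=0 → posterior Dirichlet(14/3, 11/3, 7/4, 7/2, 11/2)
obs 6: x=1 → posterior Dirichlet(14/3, 14/3, 7/4, 7/2, 11/2)
obs 7: x=2 → posterior Dirichlet(14/3, 14/3, 11/4, 7/2, 11/2)
obs 8: x=2 → posterior Dirichlet(14/3, 14/3, 15/4, 7/2, 11/2)
obs 9: x=3 → posterior Dirichlet(14/3, 14/3, 15/4, 9/2, 11/2)
obs 10: x=3 → posterior Dirichlet(14/3, 14/3, 15/4, 11/2, 11/2)
obs 11: x=4 → posterior Dirichlet(14/3, 14/3, 15/4, 11/2, 13/2)
obs 12: x=4 → posterior Dirichlet(14/3, 14/3, 15/4, 11/2, 15/2)
obs 13: x=1 → posterior Dirichlet(14/3, 17/3, 15/4, 11/2, 15/2)
obs 14: x=1 → posterior Dirichlet(14/3, 20/3, 15/4, 11/2, 15/2)

alpha_1=14/3, alpha_2=20/3, alpha_3=15/4, alpha_4=11/2, alpha_5=15/2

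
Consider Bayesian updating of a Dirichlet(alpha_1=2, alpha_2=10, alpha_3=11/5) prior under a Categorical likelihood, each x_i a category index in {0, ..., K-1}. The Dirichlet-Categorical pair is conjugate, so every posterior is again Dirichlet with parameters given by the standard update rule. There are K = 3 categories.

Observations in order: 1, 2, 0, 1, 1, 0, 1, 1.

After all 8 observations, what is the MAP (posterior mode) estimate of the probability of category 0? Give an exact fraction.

5/32

obs 1: x=1 → posterior Dirichlet(2, 11, 11/5)
obs 2: x=2 → posterior Dirichlet(2, 11, 16/5)
obs 3: x=0 → posterior Dirichlet(3, 11, 16/5)
obs 4: x=1 → posterior Dirichlet(3, 12, 16/5)
obs 5: x=1 → posterior Dirichlet(3, 13, 16/5)
obs 6: x=0 → posterior Dirichlet(4, 13, 16/5)
obs 7: x=1 → posterior Dirichlet(4, 14, 16/5)
obs 8: x=1 → posterior Dirichlet(4, 15, 16/5)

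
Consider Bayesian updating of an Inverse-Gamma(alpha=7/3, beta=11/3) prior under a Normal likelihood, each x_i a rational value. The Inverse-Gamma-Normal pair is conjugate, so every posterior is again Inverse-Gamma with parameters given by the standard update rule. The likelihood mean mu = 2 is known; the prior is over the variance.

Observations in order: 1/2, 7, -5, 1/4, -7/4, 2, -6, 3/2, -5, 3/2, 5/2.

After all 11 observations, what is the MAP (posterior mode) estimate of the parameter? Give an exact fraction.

5147/424

obs 1: x=1/2 → posterior Inverse-Gamma(17/6, 115/24)
obs 2: x=7 → posterior Inverse-Gamma(10/3, 415/24)
obs 3: x=-5 → posterior Inverse-Gamma(23/6, 1003/24)
obs 4: x=1/4 → posterior Inverse-Gamma(13/3, 4159/96)
obs 5: x=-7/4 → posterior Inverse-Gamma(29/6, 2417/48)
obs 6: x=2 → posterior Inverse-Gamma(16/3, 2417/48)
obs 7: x=-6 → posterior Inverse-Gamma(35/6, 3953/48)
obs 8: x=3/2 → posterior Inverse-Gamma(19/3, 3959/48)
obs 9: x=-5 → posterior Inverse-Gamma(41/6, 5135/48)
obs 10: x=3/2 → posterior Inverse-Gamma(22/3, 5141/48)
obs 11: x=5/2 → posterior Inverse-Gamma(47/6, 5147/48)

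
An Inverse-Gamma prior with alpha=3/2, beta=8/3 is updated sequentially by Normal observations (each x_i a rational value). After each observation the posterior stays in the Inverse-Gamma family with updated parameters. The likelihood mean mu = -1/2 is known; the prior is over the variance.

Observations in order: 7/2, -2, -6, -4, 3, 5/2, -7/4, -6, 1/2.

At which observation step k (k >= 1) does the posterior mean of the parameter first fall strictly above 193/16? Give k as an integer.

k = 3

obs 1: x=7/2 → posterior Inverse-Gamma(2, 32/3)
obs 2: x=-2 → posterior Inverse-Gamma(5/2, 283/24)
obs 3: x=-6 → posterior Inverse-Gamma(3, 323/12)
obs 4: x=-4 → posterior Inverse-Gamma(7/2, 793/24)
obs 5: x=3 → posterior Inverse-Gamma(4, 235/6)
obs 6: x=5/2 → posterior Inverse-Gamma(9/2, 131/3)
obs 7: x=-7/4 → posterior Inverse-Gamma(5, 4267/96)
obs 8: x=-6 → posterior Inverse-Gamma(11/2, 5719/96)
obs 9: x=1/2 → posterior Inverse-Gamma(6, 5767/96)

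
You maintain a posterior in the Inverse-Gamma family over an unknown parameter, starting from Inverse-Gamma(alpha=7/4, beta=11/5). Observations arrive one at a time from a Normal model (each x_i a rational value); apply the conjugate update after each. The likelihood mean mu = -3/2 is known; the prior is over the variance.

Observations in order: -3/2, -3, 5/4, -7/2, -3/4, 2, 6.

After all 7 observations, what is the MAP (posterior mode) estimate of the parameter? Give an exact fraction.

3491/500

obs 1: x=-3/2 → posterior Inverse-Gamma(9/4, 11/5)
obs 2: x=-3 → posterior Inverse-Gamma(11/4, 133/40)
obs 3: x=5/4 → posterior Inverse-Gamma(13/4, 1137/160)
obs 4: x=-7/2 → posterior Inverse-Gamma(15/4, 1457/160)
obs 5: x=-3/4 → posterior Inverse-Gamma(17/4, 751/80)
obs 6: x=2 → posterior Inverse-Gamma(19/4, 1241/80)
obs 7: x=6 → posterior Inverse-Gamma(21/4, 3491/80)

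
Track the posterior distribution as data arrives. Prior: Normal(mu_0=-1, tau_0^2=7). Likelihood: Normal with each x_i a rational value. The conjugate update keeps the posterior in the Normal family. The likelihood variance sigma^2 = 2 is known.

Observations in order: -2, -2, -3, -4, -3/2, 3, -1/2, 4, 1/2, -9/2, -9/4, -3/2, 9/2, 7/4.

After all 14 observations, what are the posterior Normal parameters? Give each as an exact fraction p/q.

mu_0=-109/200, tau_0^2=7/50

obs 1: x=-2 → posterior Normal(-16/9, 14/9)
obs 2: x=-2 → posterior Normal(-15/8, 7/8)
obs 3: x=-3 → posterior Normal(-51/23, 14/23)
obs 4: x=-4 → posterior Normal(-79/30, 7/15)
obs 5: x=-3/2 → posterior Normal(-179/74, 14/37)
obs 6: x=3 → posterior Normal(-137/88, 7/22)
obs 7: x=-1/2 → posterior Normal(-24/17, 14/51)
obs 8: x=4 → posterior Normal(-22/29, 7/29)
obs 9: x=1/2 → posterior Normal(-81/130, 14/65)
obs 10: x=-9/2 → posterior Normal(-1, 7/36)
obs 11: x=-9/4 → posterior Normal(-351/316, 14/79)
obs 12: x=-3/2 → posterior Normal(-393/344, 7/43)
obs 13: x=9/2 → posterior Normal(-89/124, 14/93)
obs 14: x=7/4 → posterior Normal(-109/200, 7/50)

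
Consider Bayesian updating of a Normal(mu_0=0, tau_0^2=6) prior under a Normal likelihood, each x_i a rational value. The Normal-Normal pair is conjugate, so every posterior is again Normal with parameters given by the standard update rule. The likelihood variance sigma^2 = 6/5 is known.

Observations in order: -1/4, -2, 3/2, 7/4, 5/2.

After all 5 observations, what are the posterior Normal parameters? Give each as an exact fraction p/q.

mu_0=35/52, tau_0^2=3/13

obs 1: x=-1/4 → posterior Normal(-5/24, 1)
obs 2: x=-2 → posterior Normal(-45/44, 6/11)
obs 3: x=3/2 → posterior Normal(-15/64, 3/8)
obs 4: x=7/4 → posterior Normal(5/21, 2/7)
obs 5: x=5/2 → posterior Normal(35/52, 3/13)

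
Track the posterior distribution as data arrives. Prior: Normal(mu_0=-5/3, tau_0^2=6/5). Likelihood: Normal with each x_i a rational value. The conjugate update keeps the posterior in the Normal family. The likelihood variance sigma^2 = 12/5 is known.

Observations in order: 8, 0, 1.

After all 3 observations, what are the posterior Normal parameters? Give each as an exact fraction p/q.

mu_0=17/15, tau_0^2=12/25

obs 1: x=8 → posterior Normal(14/9, 4/5)
obs 2: x=0 → posterior Normal(7/6, 3/5)
obs 3: x=1 → posterior Normal(17/15, 12/25)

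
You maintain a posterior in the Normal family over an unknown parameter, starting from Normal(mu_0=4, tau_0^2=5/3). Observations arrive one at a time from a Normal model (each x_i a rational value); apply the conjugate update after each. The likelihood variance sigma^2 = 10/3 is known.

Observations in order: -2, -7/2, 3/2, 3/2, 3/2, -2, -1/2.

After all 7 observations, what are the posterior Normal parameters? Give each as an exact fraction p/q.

obs 1: x=-2 → posterior Normal(2, 10/9)
obs 2: x=-7/2 → posterior Normal(5/8, 5/6)
obs 3: x=3/2 → posterior Normal(4/5, 2/3)
obs 4: x=3/2 → posterior Normal(11/12, 5/9)
obs 5: x=3/2 → posterior Normal(1, 10/21)
obs 6: x=-2 → posterior Normal(5/8, 5/12)
obs 7: x=-1/2 → posterior Normal(1/2, 10/27)

mu_0=1/2, tau_0^2=10/27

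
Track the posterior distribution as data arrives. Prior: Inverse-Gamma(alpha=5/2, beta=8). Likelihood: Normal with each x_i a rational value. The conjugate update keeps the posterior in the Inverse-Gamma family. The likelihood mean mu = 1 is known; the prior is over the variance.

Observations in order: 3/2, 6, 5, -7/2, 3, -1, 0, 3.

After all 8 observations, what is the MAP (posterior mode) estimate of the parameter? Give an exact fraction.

181/30

obs 1: x=3/2 → posterior Inverse-Gamma(3, 65/8)
obs 2: x=6 → posterior Inverse-Gamma(7/2, 165/8)
obs 3: x=5 → posterior Inverse-Gamma(4, 229/8)
obs 4: x=-7/2 → posterior Inverse-Gamma(9/2, 155/4)
obs 5: x=3 → posterior Inverse-Gamma(5, 163/4)
obs 6: x=-1 → posterior Inverse-Gamma(11/2, 171/4)
obs 7: x=0 → posterior Inverse-Gamma(6, 173/4)
obs 8: x=3 → posterior Inverse-Gamma(13/2, 181/4)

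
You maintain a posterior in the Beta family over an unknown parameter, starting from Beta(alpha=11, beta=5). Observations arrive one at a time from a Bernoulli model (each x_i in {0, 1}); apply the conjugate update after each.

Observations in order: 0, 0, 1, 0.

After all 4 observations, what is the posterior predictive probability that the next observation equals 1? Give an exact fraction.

3/5

obs 1: x=0 → posterior Beta(11, 6)
obs 2: x=0 → posterior Beta(11, 7)
obs 3: x=1 → posterior Beta(12, 7)
obs 4: x=0 → posterior Beta(12, 8)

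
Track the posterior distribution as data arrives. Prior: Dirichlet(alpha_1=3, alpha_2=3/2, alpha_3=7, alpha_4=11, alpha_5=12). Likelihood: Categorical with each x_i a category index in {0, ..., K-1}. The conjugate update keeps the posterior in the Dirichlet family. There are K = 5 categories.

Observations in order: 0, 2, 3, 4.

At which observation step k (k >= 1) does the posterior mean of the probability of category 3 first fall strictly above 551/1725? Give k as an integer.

k = 3

obs 1: x=0 → posterior Dirichlet(4, 3/2, 7, 11, 12)
obs 2: x=2 → posterior Dirichlet(4, 3/2, 8, 11, 12)
obs 3: x=3 → posterior Dirichlet(4, 3/2, 8, 12, 12)
obs 4: x=4 → posterior Dirichlet(4, 3/2, 8, 12, 13)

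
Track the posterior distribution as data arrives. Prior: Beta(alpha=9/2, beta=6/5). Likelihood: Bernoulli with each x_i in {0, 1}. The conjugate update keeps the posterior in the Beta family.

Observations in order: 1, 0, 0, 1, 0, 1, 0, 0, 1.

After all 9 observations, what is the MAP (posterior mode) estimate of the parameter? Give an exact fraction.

obs 1: x=1 → posterior Beta(11/2, 6/5)
obs 2: x=0 → posterior Beta(11/2, 11/5)
obs 3: x=0 → posterior Beta(11/2, 16/5)
obs 4: x=1 → posterior Beta(13/2, 16/5)
obs 5: x=0 → posterior Beta(13/2, 21/5)
obs 6: x=1 → posterior Beta(15/2, 21/5)
obs 7: x=0 → posterior Beta(15/2, 26/5)
obs 8: x=0 → posterior Beta(15/2, 31/5)
obs 9: x=1 → posterior Beta(17/2, 31/5)

75/127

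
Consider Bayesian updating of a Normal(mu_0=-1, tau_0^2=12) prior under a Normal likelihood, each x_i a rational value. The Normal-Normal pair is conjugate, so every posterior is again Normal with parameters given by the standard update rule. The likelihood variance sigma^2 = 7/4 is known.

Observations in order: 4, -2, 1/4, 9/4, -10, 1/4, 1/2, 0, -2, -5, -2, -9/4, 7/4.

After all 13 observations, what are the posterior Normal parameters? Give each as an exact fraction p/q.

obs 1: x=4 → posterior Normal(37/11, 84/55)
obs 2: x=-2 → posterior Normal(89/103, 84/103)
obs 3: x=1/4 → posterior Normal(101/151, 84/151)
obs 4: x=9/4 → posterior Normal(209/199, 84/199)
obs 5: x=-10 → posterior Normal(-271/247, 84/247)
obs 6: x=1/4 → posterior Normal(-259/295, 84/295)
obs 7: x=1/2 → posterior Normal(-235/343, 12/49)
obs 8: x=0 → posterior Normal(-235/391, 84/391)
obs 9: x=-2 → posterior Normal(-331/439, 84/439)
obs 10: x=-5 → posterior Normal(-571/487, 84/487)
obs 11: x=-2 → posterior Normal(-667/535, 84/535)
obs 12: x=-9/4 → posterior Normal(-775/583, 84/583)
obs 13: x=7/4 → posterior Normal(-691/631, 84/631)

mu_0=-691/631, tau_0^2=84/631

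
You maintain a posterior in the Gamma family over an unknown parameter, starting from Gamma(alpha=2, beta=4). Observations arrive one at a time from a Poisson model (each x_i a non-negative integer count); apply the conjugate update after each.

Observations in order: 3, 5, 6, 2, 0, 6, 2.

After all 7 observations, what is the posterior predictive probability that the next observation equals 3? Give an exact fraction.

108455406493317605763872081251/549482207869837514650347896832

obs 1: x=3 → posterior Gamma(5, 5)
obs 2: x=5 → posterior Gamma(10, 6)
obs 3: x=6 → posterior Gamma(16, 7)
obs 4: x=2 → posterior Gamma(18, 8)
obs 5: x=0 → posterior Gamma(18, 9)
obs 6: x=6 → posterior Gamma(24, 10)
obs 7: x=2 → posterior Gamma(26, 11)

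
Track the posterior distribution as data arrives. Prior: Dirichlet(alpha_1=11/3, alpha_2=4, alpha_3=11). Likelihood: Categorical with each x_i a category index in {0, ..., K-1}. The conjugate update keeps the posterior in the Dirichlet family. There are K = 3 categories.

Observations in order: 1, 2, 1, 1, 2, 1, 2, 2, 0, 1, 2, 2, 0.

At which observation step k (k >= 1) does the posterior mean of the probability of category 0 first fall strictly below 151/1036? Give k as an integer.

obs 1: x=1 → posterior Dirichlet(11/3, 5, 11)
obs 2: x=2 → posterior Dirichlet(11/3, 5, 12)
obs 3: x=1 → posterior Dirichlet(11/3, 6, 12)
obs 4: x=1 → posterior Dirichlet(11/3, 7, 12)
obs 5: x=2 → posterior Dirichlet(11/3, 7, 13)
obs 6: x=1 → posterior Dirichlet(11/3, 8, 13)
obs 7: x=2 → posterior Dirichlet(11/3, 8, 14)
obs 8: x=2 → posterior Dirichlet(11/3, 8, 15)
obs 9: x=0 → posterior Dirichlet(14/3, 8, 15)
obs 10: x=1 → posterior Dirichlet(14/3, 9, 15)
obs 11: x=2 → posterior Dirichlet(14/3, 9, 16)
obs 12: x=2 → posterior Dirichlet(14/3, 9, 17)
obs 13: x=0 → posterior Dirichlet(17/3, 9, 17)

k = 7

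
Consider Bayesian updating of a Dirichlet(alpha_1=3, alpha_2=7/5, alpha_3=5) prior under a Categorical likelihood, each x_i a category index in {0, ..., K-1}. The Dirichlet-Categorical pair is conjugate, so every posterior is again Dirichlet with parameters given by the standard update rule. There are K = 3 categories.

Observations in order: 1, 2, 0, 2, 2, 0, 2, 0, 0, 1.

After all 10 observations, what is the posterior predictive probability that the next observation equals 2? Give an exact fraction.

obs 1: x=1 → posterior Dirichlet(3, 12/5, 5)
obs 2: x=2 → posterior Dirichlet(3, 12/5, 6)
obs 3: x=0 → posterior Dirichlet(4, 12/5, 6)
obs 4: x=2 → posterior Dirichlet(4, 12/5, 7)
obs 5: x=2 → posterior Dirichlet(4, 12/5, 8)
obs 6: x=0 → posterior Dirichlet(5, 12/5, 8)
obs 7: x=2 → posterior Dirichlet(5, 12/5, 9)
obs 8: x=0 → posterior Dirichlet(6, 12/5, 9)
obs 9: x=0 → posterior Dirichlet(7, 12/5, 9)
obs 10: x=1 → posterior Dirichlet(7, 17/5, 9)

45/97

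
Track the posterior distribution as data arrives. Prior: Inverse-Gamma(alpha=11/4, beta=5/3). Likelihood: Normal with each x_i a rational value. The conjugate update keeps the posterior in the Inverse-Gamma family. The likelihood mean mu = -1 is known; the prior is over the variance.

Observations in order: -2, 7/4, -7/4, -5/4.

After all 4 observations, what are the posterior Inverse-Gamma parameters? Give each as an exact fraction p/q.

obs 1: x=-2 → posterior Inverse-Gamma(13/4, 13/6)
obs 2: x=7/4 → posterior Inverse-Gamma(15/4, 571/96)
obs 3: x=-7/4 → posterior Inverse-Gamma(17/4, 299/48)
obs 4: x=-5/4 → posterior Inverse-Gamma(19/4, 601/96)

alpha=19/4, beta=601/96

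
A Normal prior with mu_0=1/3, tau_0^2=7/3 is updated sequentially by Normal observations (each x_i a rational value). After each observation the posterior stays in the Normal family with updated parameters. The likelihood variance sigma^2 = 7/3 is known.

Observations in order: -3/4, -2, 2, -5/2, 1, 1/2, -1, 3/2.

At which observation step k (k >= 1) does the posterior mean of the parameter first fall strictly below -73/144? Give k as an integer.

k = 2

obs 1: x=-3/4 → posterior Normal(-5/24, 7/6)
obs 2: x=-2 → posterior Normal(-29/36, 7/9)
obs 3: x=2 → posterior Normal(-5/48, 7/12)
obs 4: x=-5/2 → posterior Normal(-7/12, 7/15)
obs 5: x=1 → posterior Normal(-23/72, 7/18)
obs 6: x=1/2 → posterior Normal(-17/84, 1/3)
obs 7: x=-1 → posterior Normal(-29/96, 7/24)
obs 8: x=3/2 → posterior Normal(-11/108, 7/27)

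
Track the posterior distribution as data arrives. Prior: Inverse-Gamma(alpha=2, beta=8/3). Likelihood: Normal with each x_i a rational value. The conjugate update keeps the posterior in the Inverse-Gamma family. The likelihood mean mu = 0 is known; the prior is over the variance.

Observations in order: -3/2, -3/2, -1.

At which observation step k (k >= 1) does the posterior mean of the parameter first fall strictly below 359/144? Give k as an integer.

obs 1: x=-3/2 → posterior Inverse-Gamma(5/2, 91/24)
obs 2: x=-3/2 → posterior Inverse-Gamma(3, 59/12)
obs 3: x=-1 → posterior Inverse-Gamma(7/2, 65/12)

k = 2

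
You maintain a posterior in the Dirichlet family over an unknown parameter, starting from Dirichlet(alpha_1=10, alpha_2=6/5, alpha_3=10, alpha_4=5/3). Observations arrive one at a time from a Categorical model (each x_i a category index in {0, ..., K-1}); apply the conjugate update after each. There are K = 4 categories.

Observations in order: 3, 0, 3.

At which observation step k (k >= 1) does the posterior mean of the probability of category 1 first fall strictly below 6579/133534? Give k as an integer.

obs 1: x=3 → posterior Dirichlet(10, 6/5, 10, 8/3)
obs 2: x=0 → posterior Dirichlet(11, 6/5, 10, 8/3)
obs 3: x=3 → posterior Dirichlet(11, 6/5, 10, 11/3)

k = 2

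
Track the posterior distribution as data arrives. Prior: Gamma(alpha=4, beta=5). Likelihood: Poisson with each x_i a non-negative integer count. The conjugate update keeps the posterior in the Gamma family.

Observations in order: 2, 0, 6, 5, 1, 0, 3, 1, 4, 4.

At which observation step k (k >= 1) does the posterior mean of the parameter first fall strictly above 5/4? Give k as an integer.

k = 3

obs 1: x=2 → posterior Gamma(6, 6)
obs 2: x=0 → posterior Gamma(6, 7)
obs 3: x=6 → posterior Gamma(12, 8)
obs 4: x=5 → posterior Gamma(17, 9)
obs 5: x=1 → posterior Gamma(18, 10)
obs 6: x=0 → posterior Gamma(18, 11)
obs 7: x=3 → posterior Gamma(21, 12)
obs 8: x=1 → posterior Gamma(22, 13)
obs 9: x=4 → posterior Gamma(26, 14)
obs 10: x=4 → posterior Gamma(30, 15)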